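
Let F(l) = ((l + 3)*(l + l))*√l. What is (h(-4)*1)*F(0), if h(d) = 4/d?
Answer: 0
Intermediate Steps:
F(l) = 2*l^(3/2)*(3 + l) (F(l) = ((3 + l)*(2*l))*√l = (2*l*(3 + l))*√l = 2*l^(3/2)*(3 + l))
(h(-4)*1)*F(0) = ((4/(-4))*1)*(2*0^(3/2)*(3 + 0)) = ((4*(-¼))*1)*(2*0*3) = -1*1*0 = -1*0 = 0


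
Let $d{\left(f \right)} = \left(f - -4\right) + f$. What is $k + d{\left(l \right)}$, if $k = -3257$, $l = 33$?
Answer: $-3187$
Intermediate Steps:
$d{\left(f \right)} = 4 + 2 f$ ($d{\left(f \right)} = \left(f + 4\right) + f = \left(4 + f\right) + f = 4 + 2 f$)
$k + d{\left(l \right)} = -3257 + \left(4 + 2 \cdot 33\right) = -3257 + \left(4 + 66\right) = -3257 + 70 = -3187$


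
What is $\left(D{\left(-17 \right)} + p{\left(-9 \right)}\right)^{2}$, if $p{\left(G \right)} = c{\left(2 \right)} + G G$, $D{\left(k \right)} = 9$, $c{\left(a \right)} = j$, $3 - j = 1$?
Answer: $8464$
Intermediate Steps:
$j = 2$ ($j = 3 - 1 = 2$)
$c{\left(a \right)} = 2$
$p{\left(G \right)} = 2 + G^{2}$ ($p{\left(G \right)} = 2 + G G = 2 + G^{2}$)
$\left(D{\left(-17 \right)} + p{\left(-9 \right)}\right)^{2} = \left(9 + \left(2 + \left(-9\right)^{2}\right)\right)^{2} = \left(9 + \left(2 + 81\right)\right)^{2} = \left(9 + 83\right)^{2} = 92^{2} = 8464$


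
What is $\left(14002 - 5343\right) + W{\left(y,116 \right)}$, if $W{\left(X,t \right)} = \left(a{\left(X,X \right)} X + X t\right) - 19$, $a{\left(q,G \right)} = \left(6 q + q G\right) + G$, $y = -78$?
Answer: $-432372$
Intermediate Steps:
$a{\left(q,G \right)} = G + 6 q + G q$ ($a{\left(q,G \right)} = \left(6 q + G q\right) + G = G + 6 q + G q$)
$W{\left(X,t \right)} = -19 + X t + X \left(X^{2} + 7 X\right)$ ($W{\left(X,t \right)} = \left(\left(X + 6 X + X X\right) X + X t\right) - 19 = \left(\left(X + 6 X + X^{2}\right) X + X t\right) - 19 = \left(\left(X^{2} + 7 X\right) X + X t\right) - 19 = \left(X \left(X^{2} + 7 X\right) + X t\right) - 19 = \left(X t + X \left(X^{2} + 7 X\right)\right) - 19 = -19 + X t + X \left(X^{2} + 7 X\right)$)
$\left(14002 - 5343\right) + W{\left(y,116 \right)} = \left(14002 - 5343\right) - \left(9067 - \left(-78\right)^{2} \left(7 - 78\right)\right) = 8659 - 441031 = -432372$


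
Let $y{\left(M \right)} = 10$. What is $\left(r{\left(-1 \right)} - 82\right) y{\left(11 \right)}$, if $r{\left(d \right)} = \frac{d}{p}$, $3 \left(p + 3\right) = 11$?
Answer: $-835$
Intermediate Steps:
$p = \frac{2}{3}$ ($p = -3 + \frac{1}{3} \cdot 11 = -3 + \frac{11}{3} = \frac{2}{3} \approx 0.66667$)
$r{\left(d \right)} = \frac{3 d}{2}$ ($r{\left(d \right)} = \frac{d}{\frac{2}{3}} = d \frac{3}{2} = \frac{3 d}{2}$)
$\left(r{\left(-1 \right)} - 82\right) y{\left(11 \right)} = \left(\frac{3}{2} \left(-1\right) - 82\right) 10 = \left(- \frac{3}{2} - 82\right) 10 = \left(- \frac{167}{2}\right) 10 = -835$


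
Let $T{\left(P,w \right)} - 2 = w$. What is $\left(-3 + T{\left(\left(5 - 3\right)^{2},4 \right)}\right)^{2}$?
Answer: $9$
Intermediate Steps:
$T{\left(P,w \right)} = 2 + w$
$\left(-3 + T{\left(\left(5 - 3\right)^{2},4 \right)}\right)^{2} = \left(-3 + \left(2 + 4\right)\right)^{2} = \left(-3 + 6\right)^{2} = 3^{2} = 9$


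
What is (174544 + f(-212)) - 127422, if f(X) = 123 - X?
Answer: 47457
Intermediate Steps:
(174544 + f(-212)) - 127422 = (174544 + (123 - 1*(-212))) - 127422 = (174544 + (123 + 212)) - 127422 = (174544 + 335) - 127422 = 174879 - 127422 = 47457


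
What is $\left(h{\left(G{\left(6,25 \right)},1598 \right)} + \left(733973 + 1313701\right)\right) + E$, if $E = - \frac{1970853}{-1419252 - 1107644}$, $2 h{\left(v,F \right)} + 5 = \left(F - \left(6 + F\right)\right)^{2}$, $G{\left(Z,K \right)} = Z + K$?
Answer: $\frac{5174300377645}{2526896} \approx 2.0477 \cdot 10^{6}$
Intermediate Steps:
$G{\left(Z,K \right)} = K + Z$
$h{\left(v,F \right)} = \frac{31}{2}$ ($h{\left(v,F \right)} = - \frac{5}{2} + \frac{\left(F - \left(6 + F\right)\right)^{2}}{2} = - \frac{5}{2} + \frac{\left(-6\right)^{2}}{2} = - \frac{5}{2} + \frac{1}{2} \cdot 36 = - \frac{5}{2} + 18 = \frac{31}{2}$)
$E = \frac{1970853}{2526896}$ ($E = - \frac{1970853}{-1419252 - 1107644} = - \frac{1970853}{-2526896} = \left(-1970853\right) \left(- \frac{1}{2526896}\right) = \frac{1970853}{2526896} \approx 0.77995$)
$\left(h{\left(G{\left(6,25 \right)},1598 \right)} + \left(733973 + 1313701\right)\right) + E = \left(\frac{31}{2} + \left(733973 + 1313701\right)\right) + \frac{1970853}{2526896} = \left(\frac{31}{2} + 2047674\right) + \frac{1970853}{2526896} = \frac{4095379}{2} + \frac{1970853}{2526896} = \frac{5174300377645}{2526896}$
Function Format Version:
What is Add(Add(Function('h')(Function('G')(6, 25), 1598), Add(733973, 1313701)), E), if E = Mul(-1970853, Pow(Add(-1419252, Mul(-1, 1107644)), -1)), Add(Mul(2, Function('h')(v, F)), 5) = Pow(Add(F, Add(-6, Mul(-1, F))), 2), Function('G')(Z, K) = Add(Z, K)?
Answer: Rational(5174300377645, 2526896) ≈ 2.0477e+6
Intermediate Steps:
Function('G')(Z, K) = Add(K, Z)
Function('h')(v, F) = Rational(31, 2) (Function('h')(v, F) = Add(Rational(-5, 2), Mul(Rational(1, 2), Pow(Add(F, Add(-6, Mul(-1, F))), 2))) = Add(Rational(-5, 2), Mul(Rational(1, 2), Pow(-6, 2))) = Add(Rational(-5, 2), Mul(Rational(1, 2), 36)) = Add(Rational(-5, 2), 18) = Rational(31, 2))
E = Rational(1970853, 2526896) (E = Mul(-1970853, Pow(Add(-1419252, -1107644), -1)) = Mul(-1970853, Pow(-2526896, -1)) = Mul(-1970853, Rational(-1, 2526896)) = Rational(1970853, 2526896) ≈ 0.77995)
Add(Add(Function('h')(Function('G')(6, 25), 1598), Add(733973, 1313701)), E) = Add(Add(Rational(31, 2), Add(733973, 1313701)), Rational(1970853, 2526896)) = Add(Add(Rational(31, 2), 2047674), Rational(1970853, 2526896)) = Add(Rational(4095379, 2), Rational(1970853, 2526896)) = Rational(5174300377645, 2526896)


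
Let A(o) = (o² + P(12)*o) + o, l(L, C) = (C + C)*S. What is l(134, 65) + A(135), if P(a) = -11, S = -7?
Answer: 15965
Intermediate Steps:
l(L, C) = -14*C (l(L, C) = (C + C)*(-7) = (2*C)*(-7) = -14*C)
A(o) = o² - 10*o (A(o) = (o² - 11*o) + o = o² - 10*o)
l(134, 65) + A(135) = -14*65 + 135*(-10 + 135) = -910 + 135*125 = -910 + 16875 = 15965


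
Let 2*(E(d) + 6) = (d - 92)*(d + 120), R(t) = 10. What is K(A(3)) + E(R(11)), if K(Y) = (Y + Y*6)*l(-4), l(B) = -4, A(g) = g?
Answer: -5420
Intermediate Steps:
K(Y) = -28*Y (K(Y) = (Y + Y*6)*(-4) = (Y + 6*Y)*(-4) = (7*Y)*(-4) = -28*Y)
E(d) = -6 + (-92 + d)*(120 + d)/2 (E(d) = -6 + ((d - 92)*(d + 120))/2 = -6 + ((-92 + d)*(120 + d))/2 = -6 + (-92 + d)*(120 + d)/2)
K(A(3)) + E(R(11)) = -28*3 + (-5526 + (½)*10² + 14*10) = -84 + (-5526 + (½)*100 + 140) = -84 + (-5526 + 50 + 140) = -84 - 5336 = -5420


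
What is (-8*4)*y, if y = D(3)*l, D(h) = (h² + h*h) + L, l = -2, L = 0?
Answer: 1152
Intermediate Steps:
D(h) = 2*h² (D(h) = (h² + h*h) + 0 = (h² + h²) + 0 = 2*h² + 0 = 2*h²)
y = -36 (y = (2*3²)*(-2) = (2*9)*(-2) = 18*(-2) = -36)
(-8*4)*y = -8*4*(-36) = -32*(-36) = 1152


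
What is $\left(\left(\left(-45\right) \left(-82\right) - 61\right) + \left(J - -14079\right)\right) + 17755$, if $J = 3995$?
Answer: $39458$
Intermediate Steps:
$\left(\left(\left(-45\right) \left(-82\right) - 61\right) + \left(J - -14079\right)\right) + 17755 = \left(\left(\left(-45\right) \left(-82\right) - 61\right) + \left(3995 - -14079\right)\right) + 17755 = \left(\left(3690 - 61\right) + \left(3995 + 14079\right)\right) + 17755 = \left(3629 + 18074\right) + 17755 = 21703 + 17755 = 39458$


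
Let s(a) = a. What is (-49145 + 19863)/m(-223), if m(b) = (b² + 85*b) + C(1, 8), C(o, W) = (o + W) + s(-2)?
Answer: -29282/30781 ≈ -0.95130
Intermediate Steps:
C(o, W) = -2 + W + o (C(o, W) = (o + W) - 2 = (W + o) - 2 = -2 + W + o)
m(b) = 7 + b² + 85*b (m(b) = (b² + 85*b) + (-2 + 8 + 1) = (b² + 85*b) + 7 = 7 + b² + 85*b)
(-49145 + 19863)/m(-223) = (-49145 + 19863)/(7 + (-223)² + 85*(-223)) = -29282/(7 + 49729 - 18955) = -29282/30781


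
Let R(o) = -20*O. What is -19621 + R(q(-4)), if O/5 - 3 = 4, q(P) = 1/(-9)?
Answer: -20321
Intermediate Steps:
q(P) = -⅑
O = 35 (O = 15 + 5*4 = 15 + 20 = 35)
R(o) = -700 (R(o) = -20*35 = -700)
-19621 + R(q(-4)) = -19621 - 700 = -20321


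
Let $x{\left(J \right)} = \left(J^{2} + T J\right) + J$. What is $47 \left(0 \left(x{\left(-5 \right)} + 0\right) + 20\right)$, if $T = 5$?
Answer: $940$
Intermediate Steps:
$x{\left(J \right)} = J^{2} + 6 J$ ($x{\left(J \right)} = \left(J^{2} + 5 J\right) + J = J^{2} + 6 J$)
$47 \left(0 \left(x{\left(-5 \right)} + 0\right) + 20\right) = 47 \left(0 \left(- 5 \left(6 - 5\right) + 0\right) + 20\right) = 47 \left(0 \left(\left(-5\right) 1 + 0\right) + 20\right) = 47 \left(0 \left(-5 + 0\right) + 20\right) = 47 \left(0 \left(-5\right) + 20\right) = 47 \left(0 + 20\right) = 47 \cdot 20 = 940$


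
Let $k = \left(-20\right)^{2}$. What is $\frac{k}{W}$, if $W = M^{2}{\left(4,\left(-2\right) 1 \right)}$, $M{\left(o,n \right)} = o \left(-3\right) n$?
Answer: $\frac{25}{36} \approx 0.69444$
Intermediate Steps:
$M{\left(o,n \right)} = - 3 n o$ ($M{\left(o,n \right)} = - 3 o n = - 3 n o$)
$k = 400$
$W = 576$ ($W = \left(\left(-3\right) \left(\left(-2\right) 1\right) 4\right)^{2} = \left(\left(-3\right) \left(-2\right) 4\right)^{2} = 24^{2} = 576$)
$\frac{k}{W} = \frac{400}{576} = 400 \cdot \frac{1}{576} = \frac{25}{36}$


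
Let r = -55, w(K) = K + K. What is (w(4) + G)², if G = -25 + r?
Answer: 5184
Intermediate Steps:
w(K) = 2*K
G = -80 (G = -25 - 55 = -80)
(w(4) + G)² = (2*4 - 80)² = (8 - 80)² = (-72)² = 5184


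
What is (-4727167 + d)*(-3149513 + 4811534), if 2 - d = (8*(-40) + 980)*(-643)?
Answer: -7151319028485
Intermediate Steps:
d = 424382 (d = 2 - (8*(-40) + 980)*(-643) = 2 - (-320 + 980)*(-643) = 2 - 660*(-643) = 2 - 1*(-424380) = 2 + 424380 = 424382)
(-4727167 + d)*(-3149513 + 4811534) = (-4727167 + 424382)*(-3149513 + 4811534) = -4302785*1662021 = -7151319028485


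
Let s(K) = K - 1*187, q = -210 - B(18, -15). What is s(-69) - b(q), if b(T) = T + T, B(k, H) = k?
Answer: 200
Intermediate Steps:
q = -228 (q = -210 - 1*18 = -210 - 18 = -228)
s(K) = -187 + K (s(K) = K - 187 = -187 + K)
b(T) = 2*T
s(-69) - b(q) = (-187 - 69) - 2*(-228) = -256 - 1*(-456) = -256 + 456 = 200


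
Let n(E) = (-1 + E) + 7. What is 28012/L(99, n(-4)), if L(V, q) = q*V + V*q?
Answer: 7003/99 ≈ 70.737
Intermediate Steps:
n(E) = 6 + E
L(V, q) = 2*V*q (L(V, q) = V*q + V*q = 2*V*q)
28012/L(99, n(-4)) = 28012/((2*99*(6 - 4))) = 28012/((2*99*2)) = 28012/396 = 28012*(1/396) = 7003/99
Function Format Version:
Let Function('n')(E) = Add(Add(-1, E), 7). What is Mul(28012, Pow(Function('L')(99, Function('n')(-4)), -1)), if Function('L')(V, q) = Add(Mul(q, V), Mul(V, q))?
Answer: Rational(7003, 99) ≈ 70.737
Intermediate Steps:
Function('n')(E) = Add(6, E)
Function('L')(V, q) = Mul(2, V, q) (Function('L')(V, q) = Add(Mul(V, q), Mul(V, q)) = Mul(2, V, q))
Mul(28012, Pow(Function('L')(99, Function('n')(-4)), -1)) = Mul(28012, Pow(Mul(2, 99, Add(6, -4)), -1)) = Mul(28012, Pow(Mul(2, 99, 2), -1)) = Mul(28012, Pow(396, -1)) = Mul(28012, Rational(1, 396)) = Rational(7003, 99)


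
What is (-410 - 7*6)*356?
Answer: -160912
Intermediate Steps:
(-410 - 7*6)*356 = (-410 - 42)*356 = -452*356 = -160912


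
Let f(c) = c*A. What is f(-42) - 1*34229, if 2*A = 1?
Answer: -34250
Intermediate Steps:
A = 1/2 (A = (1/2)*1 = 1/2 ≈ 0.50000)
f(c) = c/2 (f(c) = c*(1/2) = c/2)
f(-42) - 1*34229 = (1/2)*(-42) - 1*34229 = -21 - 34229 = -34250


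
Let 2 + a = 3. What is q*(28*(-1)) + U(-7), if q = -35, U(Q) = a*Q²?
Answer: 1029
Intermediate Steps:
a = 1 (a = -2 + 3 = 1)
U(Q) = Q² (U(Q) = 1*Q² = Q²)
q*(28*(-1)) + U(-7) = -980*(-1) + (-7)² = -35*(-28) + 49 = 980 + 49 = 1029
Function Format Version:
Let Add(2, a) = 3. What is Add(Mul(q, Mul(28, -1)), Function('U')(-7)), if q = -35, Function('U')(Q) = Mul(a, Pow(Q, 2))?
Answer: 1029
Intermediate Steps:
a = 1 (a = Add(-2, 3) = 1)
Function('U')(Q) = Pow(Q, 2) (Function('U')(Q) = Mul(1, Pow(Q, 2)) = Pow(Q, 2))
Add(Mul(q, Mul(28, -1)), Function('U')(-7)) = Add(Mul(-35, Mul(28, -1)), Pow(-7, 2)) = Add(Mul(-35, -28), 49) = Add(980, 49) = 1029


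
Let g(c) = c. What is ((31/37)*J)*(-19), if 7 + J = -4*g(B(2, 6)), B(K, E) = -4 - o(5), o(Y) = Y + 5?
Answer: -28861/37 ≈ -780.03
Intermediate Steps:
o(Y) = 5 + Y
B(K, E) = -14 (B(K, E) = -4 - (5 + 5) = -4 - 1*10 = -4 - 10 = -14)
J = 49 (J = -7 - 4*(-14) = -7 + 56 = 49)
((31/37)*J)*(-19) = ((31/37)*49)*(-19) = (1519/37)*(-19) = -28861/37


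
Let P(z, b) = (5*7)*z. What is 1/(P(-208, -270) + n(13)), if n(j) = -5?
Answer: -1/7285 ≈ -0.00013727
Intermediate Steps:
P(z, b) = 35*z
1/(P(-208, -270) + n(13)) = 1/(35*(-208) - 5) = 1/(-7280 - 5) = 1/(-7285) = -1/7285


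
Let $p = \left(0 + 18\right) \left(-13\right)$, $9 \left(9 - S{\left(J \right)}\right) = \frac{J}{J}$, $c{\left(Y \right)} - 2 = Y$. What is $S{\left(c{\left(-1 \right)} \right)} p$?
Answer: $-2080$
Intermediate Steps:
$c{\left(Y \right)} = 2 + Y$
$S{\left(J \right)} = \frac{80}{9}$ ($S{\left(J \right)} = 9 - \frac{J \frac{1}{J}}{9} = 9 - \frac{1}{9} = \frac{80}{9}$)
$p = -234$ ($p = 18 \left(-13\right) = -234$)
$S{\left(c{\left(-1 \right)} \right)} p = \frac{80}{9} \left(-234\right) = -2080$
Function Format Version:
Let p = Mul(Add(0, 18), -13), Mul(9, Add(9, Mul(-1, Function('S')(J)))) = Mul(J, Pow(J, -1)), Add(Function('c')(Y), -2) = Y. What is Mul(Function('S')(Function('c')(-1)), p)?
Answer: -2080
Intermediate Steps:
Function('c')(Y) = Add(2, Y)
Function('S')(J) = Rational(80, 9) (Function('S')(J) = Add(9, Mul(Rational(-1, 9), Mul(J, Pow(J, -1)))) = Add(9, Mul(Rational(-1, 9), 1)) = Add(9, Rational(-1, 9)) = Rational(80, 9))
p = -234 (p = Mul(18, -13) = -234)
Mul(Function('S')(Function('c')(-1)), p) = Mul(Rational(80, 9), -234) = -2080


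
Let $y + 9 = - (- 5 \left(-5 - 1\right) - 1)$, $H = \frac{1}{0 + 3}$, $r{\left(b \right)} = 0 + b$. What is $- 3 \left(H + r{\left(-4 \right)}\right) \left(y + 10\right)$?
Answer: $-308$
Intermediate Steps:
$r{\left(b \right)} = b$
$H = \frac{1}{3} \approx 0.33333$
$y = -38$ ($y = -9 - \left(- 5 \left(-5 - 1\right) - 1\right) = -9 - \left(\left(-5\right) \left(-6\right) - 1\right) = -9 - \left(30 - 1\right) = -9 - 29 = -38$)
$- 3 \left(H + r{\left(-4 \right)}\right) \left(y + 10\right) = - 3 \left(\frac{1}{3} - 4\right) \left(-38 + 10\right) = \left(-3\right) \left(- \frac{11}{3}\right) \left(-28\right) = 11 \left(-28\right) = -308$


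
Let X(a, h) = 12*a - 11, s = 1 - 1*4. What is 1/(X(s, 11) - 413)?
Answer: -1/460 ≈ -0.0021739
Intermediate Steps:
s = -3 (s = 1 - 4 = -3)
X(a, h) = -11 + 12*a
1/(X(s, 11) - 413) = 1/((-11 + 12*(-3)) - 413) = 1/((-11 - 36) - 413) = 1/(-47 - 413) = 1/(-460) = -1/460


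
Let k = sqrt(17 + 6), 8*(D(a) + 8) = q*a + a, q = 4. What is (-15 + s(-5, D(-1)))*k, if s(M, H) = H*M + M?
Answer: 185*sqrt(23)/8 ≈ 110.90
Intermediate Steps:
D(a) = -8 + 5*a/8 (D(a) = -8 + (4*a + a)/8 = -8 + (5*a)/8 = -8 + 5*a/8)
k = sqrt(23) ≈ 4.7958
s(M, H) = M + H*M
(-15 + s(-5, D(-1)))*k = (-15 - 5*(1 + (-8 + (5/8)*(-1))))*sqrt(23) = (-15 - 5*(1 + (-8 - 5/8)))*sqrt(23) = (-15 - 5*(1 - 69/8))*sqrt(23) = (-15 - 5*(-61/8))*sqrt(23) = (-15 + 305/8)*sqrt(23) = 185*sqrt(23)/8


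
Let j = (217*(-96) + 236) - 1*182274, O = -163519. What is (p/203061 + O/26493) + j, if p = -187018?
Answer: -121268544273227/597743897 ≈ -2.0288e+5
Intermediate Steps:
j = -202870 (j = (-20832 + 236) - 182274 = -20596 - 182274 = -202870)
(p/203061 + O/26493) + j = (-187018/203061 - 163519/26493) - 202870 = -4239888837/597743897 - 202870 = -121268544273227/597743897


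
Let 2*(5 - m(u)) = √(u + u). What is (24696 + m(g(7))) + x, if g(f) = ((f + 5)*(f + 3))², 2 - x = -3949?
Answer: 28652 - 60*√2 ≈ 28567.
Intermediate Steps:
x = 3951 (x = 2 - 1*(-3949) = 2 + 3949 = 3951)
g(f) = (3 + f)²*(5 + f)² (g(f) = ((5 + f)*(3 + f))² = ((3 + f)*(5 + f))² = (3 + f)²*(5 + f)²)
m(u) = 5 - √2*√u/2 (m(u) = 5 - √(u + u)/2 = 5 - √2*√u/2)
(24696 + m(g(7))) + x = (24696 + (5 - √2*√((3 + 7)²*(5 + 7)²)/2)) + 3951 = (24696 + (5 - √2*√(10²*12²)/2)) + 3951 = (24696 + (5 - √2*√(100*144)/2)) + 3951 = (24696 + (5 - √2*√14400/2)) + 3951 = (24696 + (5 - ½*√2*120)) + 3951 = (24696 + (5 - 60*√2)) + 3951 = (24701 - 60*√2) + 3951 = 28652 - 60*√2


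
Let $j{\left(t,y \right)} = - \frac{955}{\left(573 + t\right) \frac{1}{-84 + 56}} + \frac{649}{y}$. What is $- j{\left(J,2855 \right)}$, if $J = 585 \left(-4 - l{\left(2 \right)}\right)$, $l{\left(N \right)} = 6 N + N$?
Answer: $\frac{69880607}{28427235} \approx 2.4582$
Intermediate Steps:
$l{\left(N \right)} = 7 N$
$J = -10530$ ($J = 585 \left(-4 - 7 \cdot 2\right) = 585 \left(-4 - 14\right) = 585 \left(-18\right) = -10530$)
$j{\left(t,y \right)} = - \frac{955}{- \frac{573}{28} - \frac{t}{28}} + \frac{649}{y}$ ($j{\left(t,y \right)} = - \frac{955}{\left(573 + t\right) \frac{1}{-28}} + \frac{649}{y} = - \frac{955}{\left(573 + t\right) \left(- \frac{1}{28}\right)} + \frac{649}{y} = - \frac{955}{- \frac{573}{28} - \frac{t}{28}} + \frac{649}{y}$)
$- j{\left(J,2855 \right)} = - \frac{371877 + 649 \left(-10530\right) + 26740 \cdot 2855}{2855 \left(573 - 10530\right)} = - \frac{371877 - 6833970 + 76342700}{2855 \left(-9957\right)} = - \frac{\left(-1\right) 69880607}{2855 \cdot 9957} = \left(-1\right) \left(- \frac{69880607}{28427235}\right) = \frac{69880607}{28427235}$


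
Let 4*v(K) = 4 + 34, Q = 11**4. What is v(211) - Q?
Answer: -29263/2 ≈ -14632.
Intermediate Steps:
Q = 14641
v(K) = 19/2 (v(K) = (4 + 34)/4 = (1/4)*38 = 19/2)
v(211) - Q = 19/2 - 1*14641 = 19/2 - 14641 = -29263/2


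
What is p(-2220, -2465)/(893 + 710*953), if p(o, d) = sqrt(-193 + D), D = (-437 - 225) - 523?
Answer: I*sqrt(1378)/677523 ≈ 5.479e-5*I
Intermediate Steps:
D = -1185 (D = -662 - 523 = -1185)
p(o, d) = I*sqrt(1378) (p(o, d) = sqrt(-193 - 1185) = sqrt(-1378) = I*sqrt(1378))
p(-2220, -2465)/(893 + 710*953) = (I*sqrt(1378))/(893 + 710*953) = (I*sqrt(1378))/(893 + 676630) = (I*sqrt(1378))/677523 = (I*sqrt(1378))*(1/677523) = I*sqrt(1378)/677523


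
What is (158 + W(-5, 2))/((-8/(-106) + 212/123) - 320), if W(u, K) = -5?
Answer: -997407/2074352 ≈ -0.48083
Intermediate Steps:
(158 + W(-5, 2))/((-8/(-106) + 212/123) - 320) = (158 - 5)/((-8/(-106) + 212/123) - 320) = 153/((-8*(-1/106) + 212*(1/123)) - 320) = 153/((4/53 + 212/123) - 320) = 153/(11728/6519 - 320) = 153/(-2074352/6519) = 153*(-6519/2074352) = -997407/2074352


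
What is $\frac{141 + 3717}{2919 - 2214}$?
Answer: $\frac{1286}{235} \approx 5.4723$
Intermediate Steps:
$\frac{141 + 3717}{2919 - 2214} = \frac{3858}{705} = 3858 \cdot \frac{1}{705} = \frac{1286}{235}$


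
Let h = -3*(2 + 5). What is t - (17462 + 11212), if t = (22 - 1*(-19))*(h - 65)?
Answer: -32200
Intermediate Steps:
h = -21 (h = -3*7 = -21)
t = -3526 (t = (22 - 1*(-19))*(-21 - 65) = (22 + 19)*(-86) = 41*(-86) = -3526)
t - (17462 + 11212) = -3526 - (17462 + 11212) = -3526 - 1*28674 = -3526 - 28674 = -32200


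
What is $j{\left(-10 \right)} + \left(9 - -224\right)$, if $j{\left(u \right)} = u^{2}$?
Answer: $333$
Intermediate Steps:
$j{\left(-10 \right)} + \left(9 - -224\right) = \left(-10\right)^{2} + \left(9 - -224\right) = 100 + \left(9 + 224\right) = 100 + 233 = 333$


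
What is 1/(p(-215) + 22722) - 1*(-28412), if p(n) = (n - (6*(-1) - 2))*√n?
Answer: 4976852568050/175167273 + 23*I*√215/58389091 ≈ 28412.0 + 5.7758e-6*I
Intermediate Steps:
p(n) = √n*(8 + n) (p(n) = (n - (-6 - 2))*√n = (n - 1*(-8))*√n = (n + 8)*√n = (8 + n)*√n = √n*(8 + n))
1/(p(-215) + 22722) - 1*(-28412) = 1/(√(-215)*(8 - 215) + 22722) - 1*(-28412) = 1/((I*√215)*(-207) + 22722) + 28412 = 1/(-207*I*√215 + 22722) + 28412 = 1/(22722 - 207*I*√215) + 28412 = 28412 + 1/(22722 - 207*I*√215)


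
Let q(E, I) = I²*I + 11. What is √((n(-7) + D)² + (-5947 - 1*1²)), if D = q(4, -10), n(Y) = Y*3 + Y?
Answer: √1028341 ≈ 1014.1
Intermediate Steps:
q(E, I) = 11 + I³ (q(E, I) = I³ + 11 = 11 + I³)
n(Y) = 4*Y (n(Y) = 3*Y + Y = 4*Y)
D = -989 (D = 11 + (-10)³ = 11 - 1000 = -989)
√((n(-7) + D)² + (-5947 - 1*1²)) = √((4*(-7) - 989)² + (-5947 - 1*1²)) = √((-28 - 989)² + (-5947 - 1*1)) = √((-1017)² + (-5947 - 1)) = √(1034289 - 5948) = √1028341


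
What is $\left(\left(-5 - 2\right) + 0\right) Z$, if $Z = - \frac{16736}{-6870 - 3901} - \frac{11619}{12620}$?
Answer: $- \frac{602420497}{135930020} \approx -4.4318$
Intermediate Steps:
$Z = \frac{86060071}{135930020}$ ($Z = - \frac{16736}{-10771} - \frac{11619}{12620} = \left(-16736\right) \left(- \frac{1}{10771}\right) - \frac{11619}{12620} = \frac{16736}{10771} - \frac{11619}{12620} = \frac{86060071}{135930020} \approx 0.63312$)
$\left(\left(-5 - 2\right) + 0\right) Z = \left(\left(-5 - 2\right) + 0\right) \frac{86060071}{135930020} = \left(-7 + 0\right) \frac{86060071}{135930020} = \left(-7\right) \frac{86060071}{135930020} = - \frac{602420497}{135930020}$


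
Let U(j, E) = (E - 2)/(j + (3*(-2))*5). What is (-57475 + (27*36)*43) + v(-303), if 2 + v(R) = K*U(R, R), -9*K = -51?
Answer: -15660134/999 ≈ -15676.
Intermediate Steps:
U(j, E) = (-2 + E)/(-30 + j) (U(j, E) = (-2 + E)/(j - 6*5) = (-2 + E)/(j - 30) = (-2 + E)/(-30 + j))
K = 17/3 (K = -1/9*(-51) = 17/3 ≈ 5.6667)
v(R) = -2 + 17*(-2 + R)/(3*(-30 + R)) (v(R) = -2 + 17*((-2 + R)/(-30 + R))/3 = -2 + 17*(-2 + R)/(3*(-30 + R)))
(-57475 + (27*36)*43) + v(-303) = (-57475 + (27*36)*43) + (146 + 11*(-303))/(3*(-30 - 303)) = (-57475 + 972*43) + (1/3)*(146 - 3333)/(-333) = (-57475 + 41796) + (1/3)*(-1/333)*(-3187) = -15679 + 3187/999 = -15660134/999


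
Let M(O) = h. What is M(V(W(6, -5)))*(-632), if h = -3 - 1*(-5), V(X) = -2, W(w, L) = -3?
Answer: -1264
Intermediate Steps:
h = 2 (h = -3 + 5 = 2)
M(O) = 2
M(V(W(6, -5)))*(-632) = 2*(-632) = -1264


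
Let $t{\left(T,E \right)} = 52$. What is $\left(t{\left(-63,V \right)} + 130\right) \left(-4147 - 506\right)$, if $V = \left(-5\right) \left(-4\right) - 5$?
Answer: $-846846$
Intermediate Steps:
$V = 15$ ($V = 20 - 5 = 15$)
$\left(t{\left(-63,V \right)} + 130\right) \left(-4147 - 506\right) = \left(52 + 130\right) \left(-4147 - 506\right) = 182 \left(-4653\right) = -846846$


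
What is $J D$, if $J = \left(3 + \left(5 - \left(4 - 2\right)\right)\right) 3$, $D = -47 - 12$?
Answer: $-1062$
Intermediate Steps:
$D = -59$ ($D = -47 - 12 = -59$)
$J = 18$ ($J = \left(3 + \left(5 - \left(4 - 2\right)\right)\right) 3 = \left(3 + \left(5 - 2\right)\right) 3 = \left(3 + 3\right) 3 = 6 \cdot 3 = 18$)
$J D = 18 \left(-59\right) = -1062$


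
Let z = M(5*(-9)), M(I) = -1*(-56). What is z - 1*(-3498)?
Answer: 3554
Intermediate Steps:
M(I) = 56
z = 56
z - 1*(-3498) = 56 - 1*(-3498) = 56 + 3498 = 3554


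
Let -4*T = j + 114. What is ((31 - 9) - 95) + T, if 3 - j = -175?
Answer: -146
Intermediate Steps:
j = 178 (j = 3 - 1*(-175) = 3 + 175 = 178)
T = -73 (T = -(178 + 114)/4 = -¼*292 = -73)
((31 - 9) - 95) + T = ((31 - 9) - 95) - 73 = (22 - 95) - 73 = -73 - 73 = -146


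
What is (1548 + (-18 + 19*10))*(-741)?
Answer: -1274520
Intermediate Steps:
(1548 + (-18 + 19*10))*(-741) = (1548 + (-18 + 190))*(-741) = (1548 + 172)*(-741) = 1720*(-741) = -1274520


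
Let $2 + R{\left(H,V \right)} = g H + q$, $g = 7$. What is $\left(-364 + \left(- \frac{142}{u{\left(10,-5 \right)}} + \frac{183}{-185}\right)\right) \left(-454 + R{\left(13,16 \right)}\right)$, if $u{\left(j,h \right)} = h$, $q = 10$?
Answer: $\frac{4421099}{37} \approx 1.1949 \cdot 10^{5}$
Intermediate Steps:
$R{\left(H,V \right)} = 8 + 7 H$ ($R{\left(H,V \right)} = -2 + \left(7 H + 10\right) = -2 + \left(10 + 7 H\right) = 8 + 7 H$)
$\left(-364 + \left(- \frac{142}{u{\left(10,-5 \right)}} + \frac{183}{-185}\right)\right) \left(-454 + R{\left(13,16 \right)}\right) = \left(-364 + \left(- \frac{142}{-5} + \frac{183}{-185}\right)\right) \left(-454 + \left(8 + 7 \cdot 13\right)\right) = \left(-364 + \left(\left(-142\right) \left(- \frac{1}{5}\right) + 183 \left(- \frac{1}{185}\right)\right)\right) \left(-454 + \left(8 + 91\right)\right) = \left(-364 + \left(\frac{142}{5} - \frac{183}{185}\right)\right) \left(-454 + 99\right) = \left(-364 + \frac{5071}{185}\right) \left(-355\right) = \left(- \frac{62269}{185}\right) \left(-355\right) = \frac{4421099}{37}$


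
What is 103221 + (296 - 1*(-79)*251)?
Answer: 123346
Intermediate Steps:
103221 + (296 - 1*(-79)*251) = 103221 + (296 + 79*251) = 103221 + (296 + 19829) = 103221 + 20125 = 123346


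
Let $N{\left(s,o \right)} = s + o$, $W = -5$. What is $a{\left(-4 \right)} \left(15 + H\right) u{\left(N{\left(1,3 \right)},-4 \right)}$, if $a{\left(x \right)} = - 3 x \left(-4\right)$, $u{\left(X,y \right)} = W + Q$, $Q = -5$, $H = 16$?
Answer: $14880$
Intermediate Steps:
$N{\left(s,o \right)} = o + s$
$u{\left(X,y \right)} = -10$ ($u{\left(X,y \right)} = -5 - 5 = -10$)
$a{\left(x \right)} = 12 x$
$a{\left(-4 \right)} \left(15 + H\right) u{\left(N{\left(1,3 \right)},-4 \right)} = 12 \left(-4\right) \left(15 + 16\right) \left(-10\right) = \left(-48\right) 31 \left(-10\right) = \left(-1488\right) \left(-10\right) = 14880$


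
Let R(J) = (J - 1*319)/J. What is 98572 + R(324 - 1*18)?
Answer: 30163019/306 ≈ 98572.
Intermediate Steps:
R(J) = (-319 + J)/J (R(J) = (J - 319)/J = (-319 + J)/J)
98572 + R(324 - 1*18) = 98572 + (-319 + (324 - 1*18))/(324 - 1*18) = 98572 + (-319 + (324 - 18))/(324 - 18) = 98572 + (-319 + 306)/306 = 98572 + (1/306)*(-13) = 98572 - 13/306 = 30163019/306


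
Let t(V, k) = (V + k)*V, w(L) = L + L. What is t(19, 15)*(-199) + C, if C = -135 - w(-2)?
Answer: -128685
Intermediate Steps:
w(L) = 2*L
t(V, k) = V*(V + k)
C = -131 (C = -135 - 2*(-2) = -135 - 1*(-4) = -135 + 4 = -131)
t(19, 15)*(-199) + C = (19*(19 + 15))*(-199) - 131 = (19*34)*(-199) - 131 = 646*(-199) - 131 = -128554 - 131 = -128685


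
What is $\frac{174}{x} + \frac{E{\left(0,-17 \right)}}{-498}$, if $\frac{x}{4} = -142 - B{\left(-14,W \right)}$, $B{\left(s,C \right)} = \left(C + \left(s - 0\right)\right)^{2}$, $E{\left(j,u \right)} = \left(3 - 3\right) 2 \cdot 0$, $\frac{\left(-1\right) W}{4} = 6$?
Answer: $- \frac{87}{3172} \approx -0.027427$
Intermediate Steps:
$W = -24$ ($W = \left(-4\right) 6 = -24$)
$E{\left(j,u \right)} = 0$ ($E{\left(j,u \right)} = 0 \cdot 0 = 0$)
$B{\left(s,C \right)} = \left(C + s\right)^{2}$ ($B{\left(s,C \right)} = \left(C + \left(s + 0\right)\right)^{2} = \left(C + s\right)^{2}$)
$x = -6344$ ($x = 4 \left(-142 - \left(-24 - 14\right)^{2}\right) = 4 \left(-142 - \left(-38\right)^{2}\right) = 4 \left(-142 - 1444\right) = 4 \left(-1586\right) = -6344$)
$\frac{174}{x} + \frac{E{\left(0,-17 \right)}}{-498} = \frac{174}{-6344} + \frac{0}{-498} = 174 \left(- \frac{1}{6344}\right) + 0 \left(- \frac{1}{498}\right) = - \frac{87}{3172} + 0 = - \frac{87}{3172}$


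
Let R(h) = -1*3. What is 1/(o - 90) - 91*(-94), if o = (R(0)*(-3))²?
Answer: 76985/9 ≈ 8553.9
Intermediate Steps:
R(h) = -3
o = 81 (o = (-3*(-3))² = 9² = 81)
1/(o - 90) - 91*(-94) = 1/(81 - 90) - 91*(-94) = 1/(-9) + 8554 = -⅑ + 8554 = 76985/9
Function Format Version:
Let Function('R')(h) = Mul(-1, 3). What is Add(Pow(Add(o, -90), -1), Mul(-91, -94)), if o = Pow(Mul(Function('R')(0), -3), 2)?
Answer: Rational(76985, 9) ≈ 8553.9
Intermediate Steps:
Function('R')(h) = -3
o = 81 (o = Pow(Mul(-3, -3), 2) = Pow(9, 2) = 81)
Add(Pow(Add(o, -90), -1), Mul(-91, -94)) = Add(Pow(Add(81, -90), -1), Mul(-91, -94)) = Add(Pow(-9, -1), 8554) = Add(Rational(-1, 9), 8554) = Rational(76985, 9)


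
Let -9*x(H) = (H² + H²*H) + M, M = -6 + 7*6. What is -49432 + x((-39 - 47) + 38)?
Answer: -37404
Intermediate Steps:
M = 36 (M = -6 + 42 = 36)
x(H) = -4 - H²/9 - H³/9 (x(H) = -((H² + H²*H) + 36)/9 = -((H² + H³) + 36)/9 = -(36 + H² + H³)/9 = -4 - H²/9 - H³/9)
-49432 + x((-39 - 47) + 38) = -49432 + (-4 - ((-39 - 47) + 38)²/9 - ((-39 - 47) + 38)³/9) = -49432 + (-4 - (-86 + 38)²/9 - (-86 + 38)³/9) = -49432 + (-4 - ⅑*(-48)² - ⅑*(-48)³) = -49432 + (-4 - ⅑*2304 - ⅑*(-110592)) = -49432 + (-4 - 256 + 12288) = -49432 + 12028 = -37404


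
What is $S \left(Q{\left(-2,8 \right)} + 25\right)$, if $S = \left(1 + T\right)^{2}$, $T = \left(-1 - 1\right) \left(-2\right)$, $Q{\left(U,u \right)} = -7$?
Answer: $450$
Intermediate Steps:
$T = 4$ ($T = \left(-2\right) \left(-2\right) = 4$)
$S = 25$ ($S = \left(1 + 4\right)^{2} = 5^{2} = 25$)
$S \left(Q{\left(-2,8 \right)} + 25\right) = 25 \left(-7 + 25\right) = 25 \cdot 18 = 450$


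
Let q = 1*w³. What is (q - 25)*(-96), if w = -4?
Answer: 8544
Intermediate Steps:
q = -64 (q = 1*(-4)³ = 1*(-64) = -64)
(q - 25)*(-96) = (-64 - 25)*(-96) = -89*(-96) = 8544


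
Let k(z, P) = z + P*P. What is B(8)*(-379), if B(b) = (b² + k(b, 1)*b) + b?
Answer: -54576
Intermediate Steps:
k(z, P) = z + P²
B(b) = b + b² + b*(1 + b) (B(b) = (b² + (b + 1²)*b) + b = (b² + (b + 1)*b) + b = (b² + (1 + b)*b) + b = (b² + b*(1 + b)) + b = b + b² + b*(1 + b))
B(8)*(-379) = (2*8*(1 + 8))*(-379) = (2*8*9)*(-379) = 144*(-379) = -54576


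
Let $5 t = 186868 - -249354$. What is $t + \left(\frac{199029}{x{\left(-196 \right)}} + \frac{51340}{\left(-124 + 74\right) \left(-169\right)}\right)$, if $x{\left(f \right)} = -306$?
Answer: $\frac{7464058669}{86190} \approx 86600.0$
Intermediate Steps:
$t = \frac{436222}{5}$ ($t = \frac{186868 - -249354}{5} = \frac{186868 + 249354}{5} = \frac{1}{5} \cdot 436222 = \frac{436222}{5} \approx 87244.0$)
$t + \left(\frac{199029}{x{\left(-196 \right)}} + \frac{51340}{\left(-124 + 74\right) \left(-169\right)}\right) = \frac{436222}{5} + \left(\frac{199029}{-306} + \frac{51340}{\left(-124 + 74\right) \left(-169\right)}\right) = \frac{436222}{5} + \left(199029 \left(- \frac{1}{306}\right) + \frac{51340}{\left(-50\right) \left(-169\right)}\right) = \frac{436222}{5} - \left(\frac{66343}{102} - \frac{51340}{8450}\right) = \frac{436222}{5} + \left(- \frac{66343}{102} + 51340 \cdot \frac{1}{8450}\right) = \frac{436222}{5} + \left(- \frac{66343}{102} + \frac{5134}{845}\right) = \frac{436222}{5} - \frac{55536167}{86190} = \frac{7464058669}{86190}$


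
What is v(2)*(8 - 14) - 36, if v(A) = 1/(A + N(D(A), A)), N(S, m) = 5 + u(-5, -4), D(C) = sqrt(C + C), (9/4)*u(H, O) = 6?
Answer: -1062/29 ≈ -36.621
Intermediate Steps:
u(H, O) = 8/3 (u(H, O) = (4/9)*6 = 8/3)
D(C) = sqrt(2)*sqrt(C) (D(C) = sqrt(2*C) = sqrt(2)*sqrt(C))
N(S, m) = 23/3 (N(S, m) = 5 + 8/3 = 23/3)
v(A) = 1/(23/3 + A) (v(A) = 1/(A + 23/3) = 1/(23/3 + A))
v(2)*(8 - 14) - 36 = (3/(23 + 3*2))*(8 - 14) - 36 = (3/(23 + 6))*(-6) - 36 = (3/29)*(-6) - 36 = -18/29 - 36 = -1062/29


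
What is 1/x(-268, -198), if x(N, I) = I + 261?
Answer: 1/63 ≈ 0.015873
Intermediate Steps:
x(N, I) = 261 + I
1/x(-268, -198) = 1/(261 - 198) = 1/63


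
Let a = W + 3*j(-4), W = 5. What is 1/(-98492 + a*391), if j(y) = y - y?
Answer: -1/96537 ≈ -1.0359e-5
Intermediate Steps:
j(y) = 0
a = 5 (a = 5 + 3*0 = 5 + 0 = 5)
1/(-98492 + a*391) = 1/(-98492 + 5*391) = 1/(-98492 + 1955) = 1/(-96537) = -1/96537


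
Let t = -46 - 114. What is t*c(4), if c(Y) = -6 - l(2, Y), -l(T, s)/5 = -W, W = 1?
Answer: 1760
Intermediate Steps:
l(T, s) = 5 (l(T, s) = -(-5) = -5*(-1) = 5)
c(Y) = -11 (c(Y) = -6 - 1*5 = -6 - 5 = -11)
t = -160
t*c(4) = -160*(-11) = 1760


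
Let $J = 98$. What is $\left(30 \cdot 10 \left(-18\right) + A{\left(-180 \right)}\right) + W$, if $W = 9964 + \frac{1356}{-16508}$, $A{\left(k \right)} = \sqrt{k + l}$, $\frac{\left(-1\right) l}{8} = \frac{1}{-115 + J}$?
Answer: $\frac{18835289}{4127} + \frac{2 i \sqrt{12971}}{17} \approx 4563.9 + 13.399 i$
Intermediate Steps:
$l = \frac{8}{17}$ ($l = - \frac{8}{-115 + 98} = - \frac{8}{-17} = \left(-8\right) \left(- \frac{1}{17}\right) = \frac{8}{17} \approx 0.47059$)
$A{\left(k \right)} = \sqrt{\frac{8}{17} + k}$ ($A{\left(k \right)} = \sqrt{k + \frac{8}{17}} = \sqrt{\frac{8}{17} + k}$)
$W = \frac{41121089}{4127}$ ($W = 9964 + 1356 \left(- \frac{1}{16508}\right) = 9964 - \frac{339}{4127} = \frac{41121089}{4127} \approx 9963.9$)
$\left(30 \cdot 10 \left(-18\right) + A{\left(-180 \right)}\right) + W = \left(30 \cdot 10 \left(-18\right) + \frac{\sqrt{136 + 289 \left(-180\right)}}{17}\right) + \frac{41121089}{4127} = \left(300 \left(-18\right) + \frac{\sqrt{136 - 52020}}{17}\right) + \frac{41121089}{4127} = \left(-5400 + \frac{\sqrt{-51884}}{17}\right) + \frac{41121089}{4127} = \left(-5400 + \frac{2 i \sqrt{12971}}{17}\right) + \frac{41121089}{4127} = \frac{18835289}{4127} + \frac{2 i \sqrt{12971}}{17}$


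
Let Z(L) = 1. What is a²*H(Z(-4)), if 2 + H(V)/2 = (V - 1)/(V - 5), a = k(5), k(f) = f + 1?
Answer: -144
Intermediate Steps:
k(f) = 1 + f
a = 6 (a = 1 + 5 = 6)
H(V) = -4 + 2*(-1 + V)/(-5 + V) (H(V) = -4 + 2*((V - 1)/(V - 5)) = -4 + 2*((-1 + V)/(-5 + V)) = -4 + 2*(-1 + V)/(-5 + V))
a²*H(Z(-4)) = 6²*(2*(9 - 1*1)/(-5 + 1)) = 36*(2*(9 - 1)/(-4)) = 36*(2*(-¼)*8) = 36*(-4) = -144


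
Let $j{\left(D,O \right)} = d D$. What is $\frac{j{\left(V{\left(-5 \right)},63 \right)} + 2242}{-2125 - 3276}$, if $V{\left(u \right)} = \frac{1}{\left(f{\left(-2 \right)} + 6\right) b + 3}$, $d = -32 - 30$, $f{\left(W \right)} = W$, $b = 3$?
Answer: $- \frac{33568}{81015} \approx -0.41434$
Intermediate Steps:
$d = -62$
$V{\left(u \right)} = \frac{1}{15}$ ($V{\left(u \right)} = \frac{1}{\left(-2 + 6\right) 3 + 3} = \frac{1}{4 \cdot 3 + 3} = \frac{1}{12 + 3} = \frac{1}{15}$)
$j{\left(D,O \right)} = - 62 D$
$\frac{j{\left(V{\left(-5 \right)},63 \right)} + 2242}{-2125 - 3276} = \frac{\left(-62\right) \frac{1}{15} + 2242}{-2125 - 3276} = \frac{- \frac{62}{15} + 2242}{-5401} = \frac{33568}{15} \left(- \frac{1}{5401}\right) = - \frac{33568}{81015}$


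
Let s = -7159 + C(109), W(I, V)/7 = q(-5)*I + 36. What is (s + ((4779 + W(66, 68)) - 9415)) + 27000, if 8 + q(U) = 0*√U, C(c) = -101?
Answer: 11660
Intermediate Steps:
q(U) = -8 (q(U) = -8 + 0*√U = -8 + 0 = -8)
W(I, V) = 252 - 56*I (W(I, V) = 7*(-8*I + 36) = 7*(36 - 8*I) = 252 - 56*I)
s = -7260 (s = -7159 - 101 = -7260)
(s + ((4779 + W(66, 68)) - 9415)) + 27000 = (-7260 + ((4779 + (252 - 56*66)) - 9415)) + 27000 = (-7260 + ((4779 + (252 - 3696)) - 9415)) + 27000 = (-7260 + ((4779 - 3444) - 9415)) + 27000 = (-7260 + (1335 - 9415)) + 27000 = (-7260 - 8080) + 27000 = -15340 + 27000 = 11660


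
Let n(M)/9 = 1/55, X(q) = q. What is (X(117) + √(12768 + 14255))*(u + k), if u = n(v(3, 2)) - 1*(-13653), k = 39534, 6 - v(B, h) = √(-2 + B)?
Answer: 342259398/55 + 2925294*√27023/55 ≈ 1.4966e+7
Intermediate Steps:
v(B, h) = 6 - √(-2 + B)
n(M) = 9/55
u = 750924/55 (u = 9/55 - 1*(-13653) = 9/55 + 13653 = 750924/55 ≈ 13653.)
(X(117) + √(12768 + 14255))*(u + k) = (117 + √(12768 + 14255))*(750924/55 + 39534) = (117 + √27023)*(2925294/55) = 342259398/55 + 2925294*√27023/55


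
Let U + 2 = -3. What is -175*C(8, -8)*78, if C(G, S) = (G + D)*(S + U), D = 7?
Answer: 2661750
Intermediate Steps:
U = -5 (U = -2 - 3 = -5)
C(G, S) = (-5 + S)*(7 + G) (C(G, S) = (G + 7)*(S - 5) = (7 + G)*(-5 + S) = (-5 + S)*(7 + G))
-175*C(8, -8)*78 = -175*(-35 - 5*8 + 7*(-8) + 8*(-8))*78 = -175*(-35 - 40 - 56 - 64)*78 = -175*(-195)*78 = 34125*78 = 2661750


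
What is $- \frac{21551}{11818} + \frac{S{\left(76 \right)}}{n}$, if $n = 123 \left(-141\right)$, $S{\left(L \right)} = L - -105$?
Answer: $- \frac{375898051}{204959574} \approx -1.834$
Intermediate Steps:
$S{\left(L \right)} = 105 + L$ ($S{\left(L \right)} = L + 105 = 105 + L$)
$n = -17343$
$- \frac{21551}{11818} + \frac{S{\left(76 \right)}}{n} = - \frac{21551}{11818} + \frac{105 + 76}{-17343} = \left(-21551\right) \frac{1}{11818} + 181 \left(- \frac{1}{17343}\right) = - \frac{21551}{11818} - \frac{181}{17343} = - \frac{375898051}{204959574}$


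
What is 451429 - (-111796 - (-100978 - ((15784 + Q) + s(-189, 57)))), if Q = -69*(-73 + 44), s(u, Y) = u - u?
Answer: 444462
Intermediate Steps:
s(u, Y) = 0
Q = 2001 (Q = -69*(-29) = 2001)
451429 - (-111796 - (-100978 - ((15784 + Q) + s(-189, 57)))) = 451429 - (-111796 - (-100978 - ((15784 + 2001) + 0))) = 451429 - (-111796 - (-100978 - (17785 + 0))) = 451429 - (-111796 - (-100978 - 1*17785)) = 451429 - (-111796 - (-100978 - 17785)) = 451429 - (-111796 - 1*(-118763)) = 451429 - (-111796 + 118763) = 451429 - 1*6967 = 451429 - 6967 = 444462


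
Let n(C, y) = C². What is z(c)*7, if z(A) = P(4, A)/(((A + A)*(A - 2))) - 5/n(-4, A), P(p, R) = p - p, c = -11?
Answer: -35/16 ≈ -2.1875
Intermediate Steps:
P(p, R) = 0
z(A) = -5/16 (z(A) = 0/(((A + A)*(A - 2))) - 5/((-4)²) = 0/(((2*A)*(-2 + A))) - 5/16 = 0/((2*A*(-2 + A))) - 5*1/16 = 0*(1/(2*A*(-2 + A))) - 5/16 = 0 - 5/16 = -5/16)
z(c)*7 = -5/16*7 = -35/16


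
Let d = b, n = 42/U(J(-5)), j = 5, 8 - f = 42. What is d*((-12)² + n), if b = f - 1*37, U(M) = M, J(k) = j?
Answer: -54102/5 ≈ -10820.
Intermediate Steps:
f = -34 (f = 8 - 1*42 = 8 - 42 = -34)
J(k) = 5
b = -71 (b = -34 - 1*37 = -34 - 37 = -71)
n = 42/5 ≈ 8.4000
d = -71
d*((-12)² + n) = -71*((-12)² + 42/5) = -71*(144 + 42/5) = -71*762/5 = -54102/5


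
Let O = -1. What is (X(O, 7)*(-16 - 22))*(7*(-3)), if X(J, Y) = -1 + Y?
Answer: 4788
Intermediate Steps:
(X(O, 7)*(-16 - 22))*(7*(-3)) = ((-1 + 7)*(-16 - 22))*(7*(-3)) = (6*(-38))*(-21) = -228*(-21) = 4788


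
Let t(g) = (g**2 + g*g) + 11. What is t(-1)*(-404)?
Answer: -5252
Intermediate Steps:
t(g) = 11 + 2*g**2 (t(g) = (g**2 + g**2) + 11 = 2*g**2 + 11 = 11 + 2*g**2)
t(-1)*(-404) = (11 + 2*(-1)**2)*(-404) = (11 + 2*1)*(-404) = (11 + 2)*(-404) = 13*(-404) = -5252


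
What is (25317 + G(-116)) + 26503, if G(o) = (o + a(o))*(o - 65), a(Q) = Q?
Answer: 93812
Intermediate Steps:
G(o) = 2*o*(-65 + o) (G(o) = (o + o)*(o - 65) = (2*o)*(-65 + o) = 2*o*(-65 + o))
(25317 + G(-116)) + 26503 = (25317 + 2*(-116)*(-65 - 116)) + 26503 = (25317 + 2*(-116)*(-181)) + 26503 = (25317 + 41992) + 26503 = 67309 + 26503 = 93812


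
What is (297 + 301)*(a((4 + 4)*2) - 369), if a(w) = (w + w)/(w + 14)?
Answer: -3300362/15 ≈ -2.2002e+5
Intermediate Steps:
a(w) = 2*w/(14 + w) (a(w) = (2*w)/(14 + w) = 2*w/(14 + w))
(297 + 301)*(a((4 + 4)*2) - 369) = (297 + 301)*(2*((4 + 4)*2)/(14 + (4 + 4)*2) - 369) = 598*(2*(8*2)/(14 + 8*2) - 369) = 598*(2*16/(14 + 16) - 369) = 598*(2*16/30 - 369) = 598*(2*16*(1/30) - 369) = 598*(16/15 - 369) = 598*(-5519/15) = -3300362/15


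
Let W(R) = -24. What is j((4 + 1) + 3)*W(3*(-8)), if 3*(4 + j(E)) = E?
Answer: 32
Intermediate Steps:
j(E) = -4 + E/3
j((4 + 1) + 3)*W(3*(-8)) = (-4 + ((4 + 1) + 3)/3)*(-24) = (-4 + (5 + 3)/3)*(-24) = (-4 + (⅓)*8)*(-24) = (-4 + 8/3)*(-24) = -4/3*(-24) = 32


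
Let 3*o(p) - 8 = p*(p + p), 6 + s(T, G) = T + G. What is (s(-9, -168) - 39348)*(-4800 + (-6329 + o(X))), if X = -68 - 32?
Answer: 176295083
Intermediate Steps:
s(T, G) = -6 + G + T (s(T, G) = -6 + (T + G) = -6 + (G + T) = -6 + G + T)
X = -100
o(p) = 8/3 + 2*p**2/3 (o(p) = 8/3 + (p*(p + p))/3 = 8/3 + (p*(2*p))/3 = 8/3 + (2*p**2)/3 = 8/3 + 2*p**2/3)
(s(-9, -168) - 39348)*(-4800 + (-6329 + o(X))) = ((-6 - 168 - 9) - 39348)*(-4800 + (-6329 + (8/3 + (2/3)*(-100)**2))) = (-183 - 39348)*(-4800 + (-6329 + (8/3 + (2/3)*10000))) = -39531*(-4800 + (-6329 + (8/3 + 20000/3))) = -39531*(-4800 + (-6329 + 20008/3)) = -39531*(-4800 + 1021/3) = -39531*(-13379/3) = 176295083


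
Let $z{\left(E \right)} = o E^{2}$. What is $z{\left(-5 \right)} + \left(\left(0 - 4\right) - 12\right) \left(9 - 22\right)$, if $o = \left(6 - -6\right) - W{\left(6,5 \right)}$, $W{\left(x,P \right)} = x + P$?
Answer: $233$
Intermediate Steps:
$W{\left(x,P \right)} = P + x$
$o = 1$ ($o = \left(6 - -6\right) - \left(5 + 6\right) = \left(6 + 6\right) - 11 = 12 - 11 = 1$)
$z{\left(E \right)} = E^{2}$ ($z{\left(E \right)} = 1 E^{2} = E^{2}$)
$z{\left(-5 \right)} + \left(\left(0 - 4\right) - 12\right) \left(9 - 22\right) = \left(-5\right)^{2} + \left(\left(0 - 4\right) - 12\right) \left(9 - 22\right) = 25 + \left(-4 - 12\right) \left(9 - 22\right) = 25 - -208 = 25 + 208 = 233$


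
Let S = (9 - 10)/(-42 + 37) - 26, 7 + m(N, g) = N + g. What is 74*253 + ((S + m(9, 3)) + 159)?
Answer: 94301/5 ≈ 18860.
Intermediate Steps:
m(N, g) = -7 + N + g (m(N, g) = -7 + (N + g) = -7 + N + g)
S = -129/5 (S = -1/(-5) - 26 = -1*(-⅕) - 26 = ⅕ - 26 = -129/5 ≈ -25.800)
74*253 + ((S + m(9, 3)) + 159) = 74*253 + ((-129/5 + (-7 + 9 + 3)) + 159) = 18722 + ((-129/5 + 5) + 159) = 18722 + (-104/5 + 159) = 18722 + 691/5 = 94301/5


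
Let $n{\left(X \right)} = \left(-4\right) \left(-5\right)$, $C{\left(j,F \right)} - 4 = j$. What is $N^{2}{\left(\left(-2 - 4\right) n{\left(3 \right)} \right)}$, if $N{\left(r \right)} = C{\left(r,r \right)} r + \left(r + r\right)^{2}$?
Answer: $5115110400$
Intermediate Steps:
$C{\left(j,F \right)} = 4 + j$
$n{\left(X \right)} = 20$
$N{\left(r \right)} = 4 r^{2} + r \left(4 + r\right)$ ($N{\left(r \right)} = \left(4 + r\right) r + \left(r + r\right)^{2} = r \left(4 + r\right) + \left(2 r\right)^{2} = r \left(4 + r\right) + 4 r^{2} = 4 r^{2} + r \left(4 + r\right)$)
$N^{2}{\left(\left(-2 - 4\right) n{\left(3 \right)} \right)} = \left(\left(-2 - 4\right) 20 \left(4 + 5 \left(-2 - 4\right) 20\right)\right)^{2} = \left(\left(-6\right) 20 \left(4 + 5 \left(\left(-6\right) 20\right)\right)\right)^{2} = \left(- 120 \left(4 + 5 \left(-120\right)\right)\right)^{2} = \left(- 120 \left(4 - 600\right)\right)^{2} = \left(\left(-120\right) \left(-596\right)\right)^{2} = 71520^{2} = 5115110400$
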